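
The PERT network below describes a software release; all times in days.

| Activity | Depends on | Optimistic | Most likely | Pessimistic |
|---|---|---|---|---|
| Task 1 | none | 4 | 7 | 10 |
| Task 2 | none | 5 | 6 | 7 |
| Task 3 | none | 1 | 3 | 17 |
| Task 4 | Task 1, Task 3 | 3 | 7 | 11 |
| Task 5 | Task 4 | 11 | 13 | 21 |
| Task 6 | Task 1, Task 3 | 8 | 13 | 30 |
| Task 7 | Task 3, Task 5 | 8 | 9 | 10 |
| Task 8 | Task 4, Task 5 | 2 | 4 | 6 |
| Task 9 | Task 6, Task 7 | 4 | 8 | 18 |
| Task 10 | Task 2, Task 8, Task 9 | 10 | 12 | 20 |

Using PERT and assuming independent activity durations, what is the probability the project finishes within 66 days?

0.970

te_Task 1 = (4 + 4·7 + 10)/6 = 42/6 = 7; σ²_Task 1 = ((10−4)/6)² = 1.000
te_Task 2 = (5 + 4·6 + 7)/6 = 36/6 = 6; σ²_Task 2 = ((7−5)/6)² = 0.111
te_Task 3 = (1 + 4·3 + 17)/6 = 30/6 = 5; σ²_Task 3 = ((17−1)/6)² = 7.111
te_Task 4 = (3 + 4·7 + 11)/6 = 42/6 = 7; σ²_Task 4 = ((11−3)/6)² = 1.778
te_Task 5 = (11 + 4·13 + 21)/6 = 84/6 = 14; σ²_Task 5 = ((21−11)/6)² = 2.778
te_Task 6 = (8 + 4·13 + 30)/6 = 90/6 = 15; σ²_Task 6 = ((30−8)/6)² = 13.444
te_Task 7 = (8 + 4·9 + 10)/6 = 54/6 = 9; σ²_Task 7 = ((10−8)/6)² = 0.111
te_Task 8 = (2 + 4·4 + 6)/6 = 24/6 = 4; σ²_Task 8 = ((6−2)/6)² = 0.444
te_Task 9 = (4 + 4·8 + 18)/6 = 54/6 = 9; σ²_Task 9 = ((18−4)/6)² = 5.444
te_Task 10 = (10 + 4·12 + 20)/6 = 78/6 = 13; σ²_Task 10 = ((20−10)/6)² = 2.778

Forward pass:
ES_Task 1 = 0; EF_Task 1 = 7
ES_Task 2 = 0; EF_Task 2 = 6
ES_Task 3 = 0; EF_Task 3 = 5
ES_Task 4 = max(EF_Task 1=7, EF_Task 3=5) = 7; EF_Task 4 = 7+7 = 14
ES_Task 5 = 14; EF_Task 5 = 14+14 = 28
ES_Task 6 = max(EF_Task 1=7, EF_Task 3=5) = 7; EF_Task 6 = 7+15 = 22
ES_Task 7 = max(EF_Task 3=5, EF_Task 5=28) = 28; EF_Task 7 = 28+9 = 37
ES_Task 8 = max(EF_Task 4=14, EF_Task 5=28) = 28; EF_Task 8 = 28+4 = 32
ES_Task 9 = max(EF_Task 6=22, EF_Task 7=37) = 37; EF_Task 9 = 37+9 = 46
ES_Task 10 = max(EF_Task 2=6, EF_Task 8=32, EF_Task 9=46) = 46; EF_Task 10 = 46+13 = 59
Expected project duration μ = 59 days. Critical path: Task 1 → Task 4 → Task 5 → Task 7 → Task 9 → Task 10.

Variance along critical path = 1.000 + 1.778 + 2.778 + 0.111 + 5.444 + 2.778 = 13.889; σ = √13.889 = 3.727 days.
Z = (66 − 59) / 3.727 = 1.878
P(T ≤ 66) = Φ(1.878) ≈ 0.970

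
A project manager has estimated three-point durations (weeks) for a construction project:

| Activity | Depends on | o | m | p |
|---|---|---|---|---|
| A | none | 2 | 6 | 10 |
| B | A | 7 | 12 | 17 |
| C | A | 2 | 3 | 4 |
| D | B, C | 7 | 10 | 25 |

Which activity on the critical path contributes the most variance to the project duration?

te_A = (2 + 4·6 + 10)/6 = 36/6 = 6; σ²_A = ((10−2)/6)² = 1.778
te_B = (7 + 4·12 + 17)/6 = 72/6 = 12; σ²_B = ((17−7)/6)² = 2.778
te_C = (2 + 4·3 + 4)/6 = 18/6 = 3; σ²_C = ((4−2)/6)² = 0.111
te_D = (7 + 4·10 + 25)/6 = 72/6 = 12; σ²_D = ((25−7)/6)² = 9.000

Forward pass:
ES_A = 0; EF_A = 6
ES_B = 6; EF_B = 6+12 = 18
ES_C = 6; EF_C = 6+3 = 9
ES_D = max(EF_B=18, EF_C=9) = 18; EF_D = 18+12 = 30
Expected project duration μ = 30 weeks. Critical path: A → B → D.

Variances on critical path: σ²_A=1.778, σ²_B=2.778, σ²_D=9.000.
Largest is σ²_D = 9.000.

D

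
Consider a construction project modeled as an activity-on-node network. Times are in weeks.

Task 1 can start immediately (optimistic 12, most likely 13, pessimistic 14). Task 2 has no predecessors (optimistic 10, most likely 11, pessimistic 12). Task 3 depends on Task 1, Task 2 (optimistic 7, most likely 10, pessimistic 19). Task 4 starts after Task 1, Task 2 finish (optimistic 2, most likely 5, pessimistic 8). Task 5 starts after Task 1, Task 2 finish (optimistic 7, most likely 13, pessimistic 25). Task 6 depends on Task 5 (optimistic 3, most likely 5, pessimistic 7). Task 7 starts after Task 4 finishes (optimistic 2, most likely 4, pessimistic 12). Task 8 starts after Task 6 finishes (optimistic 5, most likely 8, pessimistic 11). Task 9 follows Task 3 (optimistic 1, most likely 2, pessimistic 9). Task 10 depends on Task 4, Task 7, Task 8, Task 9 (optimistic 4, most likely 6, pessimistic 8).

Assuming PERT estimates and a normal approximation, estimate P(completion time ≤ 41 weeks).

0.066

te_Task 1 = (12 + 4·13 + 14)/6 = 78/6 = 13; σ²_Task 1 = ((14−12)/6)² = 0.111
te_Task 2 = (10 + 4·11 + 12)/6 = 66/6 = 11; σ²_Task 2 = ((12−10)/6)² = 0.111
te_Task 3 = (7 + 4·10 + 19)/6 = 66/6 = 11; σ²_Task 3 = ((19−7)/6)² = 4.000
te_Task 4 = (2 + 4·5 + 8)/6 = 30/6 = 5; σ²_Task 4 = ((8−2)/6)² = 1.000
te_Task 5 = (7 + 4·13 + 25)/6 = 84/6 = 14; σ²_Task 5 = ((25−7)/6)² = 9.000
te_Task 6 = (3 + 4·5 + 7)/6 = 30/6 = 5; σ²_Task 6 = ((7−3)/6)² = 0.444
te_Task 7 = (2 + 4·4 + 12)/6 = 30/6 = 5; σ²_Task 7 = ((12−2)/6)² = 2.778
te_Task 8 = (5 + 4·8 + 11)/6 = 48/6 = 8; σ²_Task 8 = ((11−5)/6)² = 1.000
te_Task 9 = (1 + 4·2 + 9)/6 = 18/6 = 3; σ²_Task 9 = ((9−1)/6)² = 1.778
te_Task 10 = (4 + 4·6 + 8)/6 = 36/6 = 6; σ²_Task 10 = ((8−4)/6)² = 0.444

Forward pass:
ES_Task 1 = 0; EF_Task 1 = 13
ES_Task 2 = 0; EF_Task 2 = 11
ES_Task 3 = max(EF_Task 1=13, EF_Task 2=11) = 13; EF_Task 3 = 13+11 = 24
ES_Task 4 = max(EF_Task 1=13, EF_Task 2=11) = 13; EF_Task 4 = 13+5 = 18
ES_Task 5 = max(EF_Task 1=13, EF_Task 2=11) = 13; EF_Task 5 = 13+14 = 27
ES_Task 6 = 27; EF_Task 6 = 27+5 = 32
ES_Task 7 = 18; EF_Task 7 = 18+5 = 23
ES_Task 8 = 32; EF_Task 8 = 32+8 = 40
ES_Task 9 = 24; EF_Task 9 = 24+3 = 27
ES_Task 10 = max(EF_Task 4=18, EF_Task 7=23, EF_Task 8=40, EF_Task 9=27) = 40; EF_Task 10 = 40+6 = 46
Expected project duration μ = 46 weeks. Critical path: Task 1 → Task 5 → Task 6 → Task 8 → Task 10.

Variance along critical path = 0.111 + 9.000 + 0.444 + 1.000 + 0.444 = 11.000; σ = √11.000 = 3.317 weeks.
Z = (41 − 46) / 3.317 = -1.508
P(T ≤ 41) = Φ(-1.508) ≈ 0.066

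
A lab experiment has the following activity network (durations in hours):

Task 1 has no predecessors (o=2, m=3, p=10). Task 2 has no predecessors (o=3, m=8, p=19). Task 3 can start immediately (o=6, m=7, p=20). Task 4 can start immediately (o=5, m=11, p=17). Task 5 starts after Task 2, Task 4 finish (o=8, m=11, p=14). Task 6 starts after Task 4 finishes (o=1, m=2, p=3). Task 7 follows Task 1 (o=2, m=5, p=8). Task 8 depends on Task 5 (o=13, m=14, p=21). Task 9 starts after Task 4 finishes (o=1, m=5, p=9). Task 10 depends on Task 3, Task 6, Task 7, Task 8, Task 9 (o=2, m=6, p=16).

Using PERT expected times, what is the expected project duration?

te_Task 1 = (2 + 4·3 + 10)/6 = 24/6 = 4
te_Task 2 = (3 + 4·8 + 19)/6 = 54/6 = 9
te_Task 3 = (6 + 4·7 + 20)/6 = 54/6 = 9
te_Task 4 = (5 + 4·11 + 17)/6 = 66/6 = 11
te_Task 5 = (8 + 4·11 + 14)/6 = 66/6 = 11
te_Task 6 = (1 + 4·2 + 3)/6 = 12/6 = 2
te_Task 7 = (2 + 4·5 + 8)/6 = 30/6 = 5
te_Task 8 = (13 + 4·14 + 21)/6 = 90/6 = 15
te_Task 9 = (1 + 4·5 + 9)/6 = 30/6 = 5
te_Task 10 = (2 + 4·6 + 16)/6 = 42/6 = 7

Forward pass:
ES_Task 1 = 0; EF_Task 1 = 4
ES_Task 2 = 0; EF_Task 2 = 9
ES_Task 3 = 0; EF_Task 3 = 9
ES_Task 4 = 0; EF_Task 4 = 11
ES_Task 5 = max(EF_Task 2=9, EF_Task 4=11) = 11; EF_Task 5 = 11+11 = 22
ES_Task 6 = 11; EF_Task 6 = 11+2 = 13
ES_Task 7 = 4; EF_Task 7 = 4+5 = 9
ES_Task 8 = 22; EF_Task 8 = 22+15 = 37
ES_Task 9 = 11; EF_Task 9 = 11+5 = 16
ES_Task 10 = max(EF_Task 3=9, EF_Task 6=13, EF_Task 7=9, EF_Task 8=37, EF_Task 9=16) = 37; EF_Task 10 = 37+7 = 44
Expected project duration μ = 44 hours. Critical path: Task 4 → Task 5 → Task 8 → Task 10.

44 hours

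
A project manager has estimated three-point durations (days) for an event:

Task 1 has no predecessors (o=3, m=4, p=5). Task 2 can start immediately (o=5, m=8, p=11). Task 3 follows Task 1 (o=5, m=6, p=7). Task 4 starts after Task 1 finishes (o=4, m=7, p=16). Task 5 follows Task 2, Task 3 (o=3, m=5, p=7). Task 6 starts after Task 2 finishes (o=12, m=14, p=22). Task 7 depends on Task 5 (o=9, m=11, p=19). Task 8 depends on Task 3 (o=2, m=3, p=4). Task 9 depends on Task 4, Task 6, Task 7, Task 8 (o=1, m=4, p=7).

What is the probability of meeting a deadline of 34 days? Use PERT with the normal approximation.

te_Task 1 = (3 + 4·4 + 5)/6 = 24/6 = 4; σ²_Task 1 = ((5−3)/6)² = 0.111
te_Task 2 = (5 + 4·8 + 11)/6 = 48/6 = 8; σ²_Task 2 = ((11−5)/6)² = 1.000
te_Task 3 = (5 + 4·6 + 7)/6 = 36/6 = 6; σ²_Task 3 = ((7−5)/6)² = 0.111
te_Task 4 = (4 + 4·7 + 16)/6 = 48/6 = 8; σ²_Task 4 = ((16−4)/6)² = 4.000
te_Task 5 = (3 + 4·5 + 7)/6 = 30/6 = 5; σ²_Task 5 = ((7−3)/6)² = 0.444
te_Task 6 = (12 + 4·14 + 22)/6 = 90/6 = 15; σ²_Task 6 = ((22−12)/6)² = 2.778
te_Task 7 = (9 + 4·11 + 19)/6 = 72/6 = 12; σ²_Task 7 = ((19−9)/6)² = 2.778
te_Task 8 = (2 + 4·3 + 4)/6 = 18/6 = 3; σ²_Task 8 = ((4−2)/6)² = 0.111
te_Task 9 = (1 + 4·4 + 7)/6 = 24/6 = 4; σ²_Task 9 = ((7−1)/6)² = 1.000

Forward pass:
ES_Task 1 = 0; EF_Task 1 = 4
ES_Task 2 = 0; EF_Task 2 = 8
ES_Task 3 = 4; EF_Task 3 = 4+6 = 10
ES_Task 4 = 4; EF_Task 4 = 4+8 = 12
ES_Task 5 = max(EF_Task 2=8, EF_Task 3=10) = 10; EF_Task 5 = 10+5 = 15
ES_Task 6 = 8; EF_Task 6 = 8+15 = 23
ES_Task 7 = 15; EF_Task 7 = 15+12 = 27
ES_Task 8 = 10; EF_Task 8 = 10+3 = 13
ES_Task 9 = max(EF_Task 4=12, EF_Task 6=23, EF_Task 7=27, EF_Task 8=13) = 27; EF_Task 9 = 27+4 = 31
Expected project duration μ = 31 days. Critical path: Task 1 → Task 3 → Task 5 → Task 7 → Task 9.

Variance along critical path = 0.111 + 0.111 + 0.444 + 2.778 + 1.000 = 4.444; σ = √4.444 = 2.108 days.
Z = (34 − 31) / 2.108 = 1.423
P(T ≤ 34) = Φ(1.423) ≈ 0.923

0.923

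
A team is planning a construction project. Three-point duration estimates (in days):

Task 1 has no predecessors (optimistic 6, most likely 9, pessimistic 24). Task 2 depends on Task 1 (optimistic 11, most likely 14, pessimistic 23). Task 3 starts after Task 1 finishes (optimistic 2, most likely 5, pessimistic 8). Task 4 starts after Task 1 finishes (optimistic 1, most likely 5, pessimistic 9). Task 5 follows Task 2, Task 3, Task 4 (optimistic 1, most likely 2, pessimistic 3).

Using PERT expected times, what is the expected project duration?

te_Task 1 = (6 + 4·9 + 24)/6 = 66/6 = 11
te_Task 2 = (11 + 4·14 + 23)/6 = 90/6 = 15
te_Task 3 = (2 + 4·5 + 8)/6 = 30/6 = 5
te_Task 4 = (1 + 4·5 + 9)/6 = 30/6 = 5
te_Task 5 = (1 + 4·2 + 3)/6 = 12/6 = 2

Forward pass:
ES_Task 1 = 0; EF_Task 1 = 11
ES_Task 2 = 11; EF_Task 2 = 11+15 = 26
ES_Task 3 = 11; EF_Task 3 = 11+5 = 16
ES_Task 4 = 11; EF_Task 4 = 11+5 = 16
ES_Task 5 = max(EF_Task 2=26, EF_Task 3=16, EF_Task 4=16) = 26; EF_Task 5 = 26+2 = 28
Expected project duration μ = 28 days. Critical path: Task 1 → Task 2 → Task 5.

28 days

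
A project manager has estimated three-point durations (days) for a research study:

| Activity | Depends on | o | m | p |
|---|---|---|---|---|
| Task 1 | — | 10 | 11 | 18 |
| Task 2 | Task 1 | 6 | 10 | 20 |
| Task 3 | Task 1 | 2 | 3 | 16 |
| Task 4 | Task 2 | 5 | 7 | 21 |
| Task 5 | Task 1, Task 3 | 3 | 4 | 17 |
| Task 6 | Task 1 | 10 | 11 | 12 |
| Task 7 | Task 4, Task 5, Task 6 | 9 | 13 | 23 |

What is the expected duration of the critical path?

46 days

te_Task 1 = (10 + 4·11 + 18)/6 = 72/6 = 12
te_Task 2 = (6 + 4·10 + 20)/6 = 66/6 = 11
te_Task 3 = (2 + 4·3 + 16)/6 = 30/6 = 5
te_Task 4 = (5 + 4·7 + 21)/6 = 54/6 = 9
te_Task 5 = (3 + 4·4 + 17)/6 = 36/6 = 6
te_Task 6 = (10 + 4·11 + 12)/6 = 66/6 = 11
te_Task 7 = (9 + 4·13 + 23)/6 = 84/6 = 14

Forward pass:
ES_Task 1 = 0; EF_Task 1 = 12
ES_Task 2 = 12; EF_Task 2 = 12+11 = 23
ES_Task 3 = 12; EF_Task 3 = 12+5 = 17
ES_Task 4 = 23; EF_Task 4 = 23+9 = 32
ES_Task 5 = max(EF_Task 1=12, EF_Task 3=17) = 17; EF_Task 5 = 17+6 = 23
ES_Task 6 = 12; EF_Task 6 = 12+11 = 23
ES_Task 7 = max(EF_Task 4=32, EF_Task 5=23, EF_Task 6=23) = 32; EF_Task 7 = 32+14 = 46
Expected project duration μ = 46 days. Critical path: Task 1 → Task 2 → Task 4 → Task 7.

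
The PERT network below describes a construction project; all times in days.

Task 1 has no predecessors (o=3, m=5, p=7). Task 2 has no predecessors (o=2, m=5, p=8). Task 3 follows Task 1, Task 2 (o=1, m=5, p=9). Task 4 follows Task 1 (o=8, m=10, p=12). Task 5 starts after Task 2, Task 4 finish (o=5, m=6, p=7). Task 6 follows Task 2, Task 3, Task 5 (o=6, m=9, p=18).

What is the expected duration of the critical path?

31 days

te_Task 1 = (3 + 4·5 + 7)/6 = 30/6 = 5
te_Task 2 = (2 + 4·5 + 8)/6 = 30/6 = 5
te_Task 3 = (1 + 4·5 + 9)/6 = 30/6 = 5
te_Task 4 = (8 + 4·10 + 12)/6 = 60/6 = 10
te_Task 5 = (5 + 4·6 + 7)/6 = 36/6 = 6
te_Task 6 = (6 + 4·9 + 18)/6 = 60/6 = 10

Forward pass:
ES_Task 1 = 0; EF_Task 1 = 5
ES_Task 2 = 0; EF_Task 2 = 5
ES_Task 3 = max(EF_Task 1=5, EF_Task 2=5) = 5; EF_Task 3 = 5+5 = 10
ES_Task 4 = 5; EF_Task 4 = 5+10 = 15
ES_Task 5 = max(EF_Task 2=5, EF_Task 4=15) = 15; EF_Task 5 = 15+6 = 21
ES_Task 6 = max(EF_Task 2=5, EF_Task 3=10, EF_Task 5=21) = 21; EF_Task 6 = 21+10 = 31
Expected project duration μ = 31 days. Critical path: Task 1 → Task 4 → Task 5 → Task 6.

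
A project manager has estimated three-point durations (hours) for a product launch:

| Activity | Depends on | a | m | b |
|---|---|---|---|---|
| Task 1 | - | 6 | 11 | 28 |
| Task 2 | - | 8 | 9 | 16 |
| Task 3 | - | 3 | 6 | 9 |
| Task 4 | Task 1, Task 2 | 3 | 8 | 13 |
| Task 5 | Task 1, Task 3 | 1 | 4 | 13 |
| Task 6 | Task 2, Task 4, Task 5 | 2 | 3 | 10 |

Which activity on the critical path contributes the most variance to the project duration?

Task 1

te_Task 1 = (6 + 4·11 + 28)/6 = 78/6 = 13; σ²_Task 1 = ((28−6)/6)² = 13.444
te_Task 2 = (8 + 4·9 + 16)/6 = 60/6 = 10; σ²_Task 2 = ((16−8)/6)² = 1.778
te_Task 3 = (3 + 4·6 + 9)/6 = 36/6 = 6; σ²_Task 3 = ((9−3)/6)² = 1.000
te_Task 4 = (3 + 4·8 + 13)/6 = 48/6 = 8; σ²_Task 4 = ((13−3)/6)² = 2.778
te_Task 5 = (1 + 4·4 + 13)/6 = 30/6 = 5; σ²_Task 5 = ((13−1)/6)² = 4.000
te_Task 6 = (2 + 4·3 + 10)/6 = 24/6 = 4; σ²_Task 6 = ((10−2)/6)² = 1.778

Forward pass:
ES_Task 1 = 0; EF_Task 1 = 13
ES_Task 2 = 0; EF_Task 2 = 10
ES_Task 3 = 0; EF_Task 3 = 6
ES_Task 4 = max(EF_Task 1=13, EF_Task 2=10) = 13; EF_Task 4 = 13+8 = 21
ES_Task 5 = max(EF_Task 1=13, EF_Task 3=6) = 13; EF_Task 5 = 13+5 = 18
ES_Task 6 = max(EF_Task 2=10, EF_Task 4=21, EF_Task 5=18) = 21; EF_Task 6 = 21+4 = 25
Expected project duration μ = 25 hours. Critical path: Task 1 → Task 4 → Task 6.

Variances on critical path: σ²_Task 1=13.444, σ²_Task 4=2.778, σ²_Task 6=1.778.
Largest is σ²_Task 1 = 13.444.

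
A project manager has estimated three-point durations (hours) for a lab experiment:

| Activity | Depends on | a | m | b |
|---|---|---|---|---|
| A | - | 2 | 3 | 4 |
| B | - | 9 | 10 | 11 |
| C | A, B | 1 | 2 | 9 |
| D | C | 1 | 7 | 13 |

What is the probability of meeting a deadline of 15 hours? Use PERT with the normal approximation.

te_A = (2 + 4·3 + 4)/6 = 18/6 = 3; σ²_A = ((4−2)/6)² = 0.111
te_B = (9 + 4·10 + 11)/6 = 60/6 = 10; σ²_B = ((11−9)/6)² = 0.111
te_C = (1 + 4·2 + 9)/6 = 18/6 = 3; σ²_C = ((9−1)/6)² = 1.778
te_D = (1 + 4·7 + 13)/6 = 42/6 = 7; σ²_D = ((13−1)/6)² = 4.000

Forward pass:
ES_A = 0; EF_A = 3
ES_B = 0; EF_B = 10
ES_C = max(EF_A=3, EF_B=10) = 10; EF_C = 10+3 = 13
ES_D = 13; EF_D = 13+7 = 20
Expected project duration μ = 20 hours. Critical path: B → C → D.

Variance along critical path = 0.111 + 1.778 + 4.000 = 5.889; σ = √5.889 = 2.427 hours.
Z = (15 − 20) / 2.427 = -2.060
P(T ≤ 15) = Φ(-2.060) ≈ 0.020

0.020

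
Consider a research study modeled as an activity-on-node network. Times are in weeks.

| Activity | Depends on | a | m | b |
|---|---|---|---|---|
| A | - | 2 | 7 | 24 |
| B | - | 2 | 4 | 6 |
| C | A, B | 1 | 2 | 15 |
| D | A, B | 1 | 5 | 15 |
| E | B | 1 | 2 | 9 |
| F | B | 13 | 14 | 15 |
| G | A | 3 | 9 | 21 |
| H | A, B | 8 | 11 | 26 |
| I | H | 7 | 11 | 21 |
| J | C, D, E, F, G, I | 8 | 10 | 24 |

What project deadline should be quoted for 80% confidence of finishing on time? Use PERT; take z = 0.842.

51.0 weeks

te_A = (2 + 4·7 + 24)/6 = 54/6 = 9; σ²_A = ((24−2)/6)² = 13.444
te_B = (2 + 4·4 + 6)/6 = 24/6 = 4; σ²_B = ((6−2)/6)² = 0.444
te_C = (1 + 4·2 + 15)/6 = 24/6 = 4; σ²_C = ((15−1)/6)² = 5.444
te_D = (1 + 4·5 + 15)/6 = 36/6 = 6; σ²_D = ((15−1)/6)² = 5.444
te_E = (1 + 4·2 + 9)/6 = 18/6 = 3; σ²_E = ((9−1)/6)² = 1.778
te_F = (13 + 4·14 + 15)/6 = 84/6 = 14; σ²_F = ((15−13)/6)² = 0.111
te_G = (3 + 4·9 + 21)/6 = 60/6 = 10; σ²_G = ((21−3)/6)² = 9.000
te_H = (8 + 4·11 + 26)/6 = 78/6 = 13; σ²_H = ((26−8)/6)² = 9.000
te_I = (7 + 4·11 + 21)/6 = 72/6 = 12; σ²_I = ((21−7)/6)² = 5.444
te_J = (8 + 4·10 + 24)/6 = 72/6 = 12; σ²_J = ((24−8)/6)² = 7.111

Forward pass:
ES_A = 0; EF_A = 9
ES_B = 0; EF_B = 4
ES_C = max(EF_A=9, EF_B=4) = 9; EF_C = 9+4 = 13
ES_D = max(EF_A=9, EF_B=4) = 9; EF_D = 9+6 = 15
ES_E = 4; EF_E = 4+3 = 7
ES_F = 4; EF_F = 4+14 = 18
ES_G = 9; EF_G = 9+10 = 19
ES_H = max(EF_A=9, EF_B=4) = 9; EF_H = 9+13 = 22
ES_I = 22; EF_I = 22+12 = 34
ES_J = max(EF_C=13, EF_D=15, EF_E=7, EF_F=18, EF_G=19, EF_I=34) = 34; EF_J = 34+12 = 46
Expected project duration μ = 46 weeks. Critical path: A → H → I → J.

Variance along critical path = 13.444 + 9.000 + 5.444 + 7.111 = 35.000; σ = 5.916 weeks.
D = μ + z·σ = 46 + 0.842·5.916 = 51.0 weeks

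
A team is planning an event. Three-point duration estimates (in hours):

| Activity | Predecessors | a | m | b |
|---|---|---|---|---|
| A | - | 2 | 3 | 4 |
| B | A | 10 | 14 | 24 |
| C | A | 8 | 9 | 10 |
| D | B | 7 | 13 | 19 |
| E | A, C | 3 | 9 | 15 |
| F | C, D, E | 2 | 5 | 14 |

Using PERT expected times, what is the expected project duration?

37 hours

te_A = (2 + 4·3 + 4)/6 = 18/6 = 3
te_B = (10 + 4·14 + 24)/6 = 90/6 = 15
te_C = (8 + 4·9 + 10)/6 = 54/6 = 9
te_D = (7 + 4·13 + 19)/6 = 78/6 = 13
te_E = (3 + 4·9 + 15)/6 = 54/6 = 9
te_F = (2 + 4·5 + 14)/6 = 36/6 = 6

Forward pass:
ES_A = 0; EF_A = 3
ES_B = 3; EF_B = 3+15 = 18
ES_C = 3; EF_C = 3+9 = 12
ES_D = 18; EF_D = 18+13 = 31
ES_E = max(EF_A=3, EF_C=12) = 12; EF_E = 12+9 = 21
ES_F = max(EF_C=12, EF_D=31, EF_E=21) = 31; EF_F = 31+6 = 37
Expected project duration μ = 37 hours. Critical path: A → B → D → F.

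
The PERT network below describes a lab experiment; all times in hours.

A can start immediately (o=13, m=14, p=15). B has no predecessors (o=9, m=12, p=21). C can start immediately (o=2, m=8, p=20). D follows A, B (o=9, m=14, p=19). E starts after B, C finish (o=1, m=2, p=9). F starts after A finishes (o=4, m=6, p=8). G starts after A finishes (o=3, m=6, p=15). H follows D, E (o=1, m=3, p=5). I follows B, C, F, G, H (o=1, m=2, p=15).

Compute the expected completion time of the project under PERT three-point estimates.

te_A = (13 + 4·14 + 15)/6 = 84/6 = 14
te_B = (9 + 4·12 + 21)/6 = 78/6 = 13
te_C = (2 + 4·8 + 20)/6 = 54/6 = 9
te_D = (9 + 4·14 + 19)/6 = 84/6 = 14
te_E = (1 + 4·2 + 9)/6 = 18/6 = 3
te_F = (4 + 4·6 + 8)/6 = 36/6 = 6
te_G = (3 + 4·6 + 15)/6 = 42/6 = 7
te_H = (1 + 4·3 + 5)/6 = 18/6 = 3
te_I = (1 + 4·2 + 15)/6 = 24/6 = 4

Forward pass:
ES_A = 0; EF_A = 14
ES_B = 0; EF_B = 13
ES_C = 0; EF_C = 9
ES_D = max(EF_A=14, EF_B=13) = 14; EF_D = 14+14 = 28
ES_E = max(EF_B=13, EF_C=9) = 13; EF_E = 13+3 = 16
ES_F = 14; EF_F = 14+6 = 20
ES_G = 14; EF_G = 14+7 = 21
ES_H = max(EF_D=28, EF_E=16) = 28; EF_H = 28+3 = 31
ES_I = max(EF_B=13, EF_C=9, EF_F=20, EF_G=21, EF_H=31) = 31; EF_I = 31+4 = 35
Expected project duration μ = 35 hours. Critical path: A → D → H → I.

35 hours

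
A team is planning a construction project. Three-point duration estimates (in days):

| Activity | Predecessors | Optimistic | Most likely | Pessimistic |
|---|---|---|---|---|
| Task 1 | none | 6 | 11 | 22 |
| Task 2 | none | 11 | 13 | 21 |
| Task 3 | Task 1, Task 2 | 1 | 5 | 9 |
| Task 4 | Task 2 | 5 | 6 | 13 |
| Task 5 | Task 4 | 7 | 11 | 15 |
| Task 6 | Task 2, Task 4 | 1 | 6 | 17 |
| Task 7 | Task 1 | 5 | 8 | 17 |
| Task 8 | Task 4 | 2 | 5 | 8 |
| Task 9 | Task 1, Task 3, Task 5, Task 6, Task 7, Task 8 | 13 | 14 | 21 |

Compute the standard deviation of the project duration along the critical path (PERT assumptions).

2.85 days

te_Task 1 = (6 + 4·11 + 22)/6 = 72/6 = 12; σ²_Task 1 = ((22−6)/6)² = 7.111
te_Task 2 = (11 + 4·13 + 21)/6 = 84/6 = 14; σ²_Task 2 = ((21−11)/6)² = 2.778
te_Task 3 = (1 + 4·5 + 9)/6 = 30/6 = 5; σ²_Task 3 = ((9−1)/6)² = 1.778
te_Task 4 = (5 + 4·6 + 13)/6 = 42/6 = 7; σ²_Task 4 = ((13−5)/6)² = 1.778
te_Task 5 = (7 + 4·11 + 15)/6 = 66/6 = 11; σ²_Task 5 = ((15−7)/6)² = 1.778
te_Task 6 = (1 + 4·6 + 17)/6 = 42/6 = 7; σ²_Task 6 = ((17−1)/6)² = 7.111
te_Task 7 = (5 + 4·8 + 17)/6 = 54/6 = 9; σ²_Task 7 = ((17−5)/6)² = 4.000
te_Task 8 = (2 + 4·5 + 8)/6 = 30/6 = 5; σ²_Task 8 = ((8−2)/6)² = 1.000
te_Task 9 = (13 + 4·14 + 21)/6 = 90/6 = 15; σ²_Task 9 = ((21−13)/6)² = 1.778

Forward pass:
ES_Task 1 = 0; EF_Task 1 = 12
ES_Task 2 = 0; EF_Task 2 = 14
ES_Task 3 = max(EF_Task 1=12, EF_Task 2=14) = 14; EF_Task 3 = 14+5 = 19
ES_Task 4 = 14; EF_Task 4 = 14+7 = 21
ES_Task 5 = 21; EF_Task 5 = 21+11 = 32
ES_Task 6 = max(EF_Task 2=14, EF_Task 4=21) = 21; EF_Task 6 = 21+7 = 28
ES_Task 7 = 12; EF_Task 7 = 12+9 = 21
ES_Task 8 = 21; EF_Task 8 = 21+5 = 26
ES_Task 9 = max(EF_Task 1=12, EF_Task 3=19, EF_Task 5=32, EF_Task 6=28, EF_Task 7=21, EF_Task 8=26) = 32; EF_Task 9 = 32+15 = 47
Expected project duration μ = 47 days. Critical path: Task 2 → Task 4 → Task 5 → Task 9.

Variance along critical path = 2.778 + 1.778 + 1.778 + 1.778 = 8.111
σ = √8.111 = 2.848 days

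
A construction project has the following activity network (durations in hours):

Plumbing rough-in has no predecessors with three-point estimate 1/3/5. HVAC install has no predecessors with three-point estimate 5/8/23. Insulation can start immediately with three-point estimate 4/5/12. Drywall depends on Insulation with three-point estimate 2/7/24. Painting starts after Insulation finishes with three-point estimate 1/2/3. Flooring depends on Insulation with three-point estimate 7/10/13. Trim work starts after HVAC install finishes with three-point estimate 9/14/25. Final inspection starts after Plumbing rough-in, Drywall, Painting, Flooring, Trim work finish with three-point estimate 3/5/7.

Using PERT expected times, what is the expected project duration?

te_Plumbing rough-in = (1 + 4·3 + 5)/6 = 18/6 = 3
te_HVAC install = (5 + 4·8 + 23)/6 = 60/6 = 10
te_Insulation = (4 + 4·5 + 12)/6 = 36/6 = 6
te_Drywall = (2 + 4·7 + 24)/6 = 54/6 = 9
te_Painting = (1 + 4·2 + 3)/6 = 12/6 = 2
te_Flooring = (7 + 4·10 + 13)/6 = 60/6 = 10
te_Trim work = (9 + 4·14 + 25)/6 = 90/6 = 15
te_Final inspection = (3 + 4·5 + 7)/6 = 30/6 = 5

Forward pass:
ES_Plumbing rough-in = 0; EF_Plumbing rough-in = 3
ES_HVAC install = 0; EF_HVAC install = 10
ES_Insulation = 0; EF_Insulation = 6
ES_Drywall = 6; EF_Drywall = 6+9 = 15
ES_Painting = 6; EF_Painting = 6+2 = 8
ES_Flooring = 6; EF_Flooring = 6+10 = 16
ES_Trim work = 10; EF_Trim work = 10+15 = 25
ES_Final inspection = max(EF_Plumbing rough-in=3, EF_Drywall=15, EF_Painting=8, EF_Flooring=16, EF_Trim work=25) = 25; EF_Final inspection = 25+5 = 30
Expected project duration μ = 30 hours. Critical path: HVAC install → Trim work → Final inspection.

30 hours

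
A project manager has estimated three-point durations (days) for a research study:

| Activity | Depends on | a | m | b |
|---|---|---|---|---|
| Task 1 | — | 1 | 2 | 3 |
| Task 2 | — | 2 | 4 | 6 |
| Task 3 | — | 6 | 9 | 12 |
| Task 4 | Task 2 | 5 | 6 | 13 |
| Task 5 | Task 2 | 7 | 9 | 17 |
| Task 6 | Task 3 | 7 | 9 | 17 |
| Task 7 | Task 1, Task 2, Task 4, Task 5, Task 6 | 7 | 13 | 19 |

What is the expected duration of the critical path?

te_Task 1 = (1 + 4·2 + 3)/6 = 12/6 = 2
te_Task 2 = (2 + 4·4 + 6)/6 = 24/6 = 4
te_Task 3 = (6 + 4·9 + 12)/6 = 54/6 = 9
te_Task 4 = (5 + 4·6 + 13)/6 = 42/6 = 7
te_Task 5 = (7 + 4·9 + 17)/6 = 60/6 = 10
te_Task 6 = (7 + 4·9 + 17)/6 = 60/6 = 10
te_Task 7 = (7 + 4·13 + 19)/6 = 78/6 = 13

Forward pass:
ES_Task 1 = 0; EF_Task 1 = 2
ES_Task 2 = 0; EF_Task 2 = 4
ES_Task 3 = 0; EF_Task 3 = 9
ES_Task 4 = 4; EF_Task 4 = 4+7 = 11
ES_Task 5 = 4; EF_Task 5 = 4+10 = 14
ES_Task 6 = 9; EF_Task 6 = 9+10 = 19
ES_Task 7 = max(EF_Task 1=2, EF_Task 2=4, EF_Task 4=11, EF_Task 5=14, EF_Task 6=19) = 19; EF_Task 7 = 19+13 = 32
Expected project duration μ = 32 days. Critical path: Task 3 → Task 6 → Task 7.

32 days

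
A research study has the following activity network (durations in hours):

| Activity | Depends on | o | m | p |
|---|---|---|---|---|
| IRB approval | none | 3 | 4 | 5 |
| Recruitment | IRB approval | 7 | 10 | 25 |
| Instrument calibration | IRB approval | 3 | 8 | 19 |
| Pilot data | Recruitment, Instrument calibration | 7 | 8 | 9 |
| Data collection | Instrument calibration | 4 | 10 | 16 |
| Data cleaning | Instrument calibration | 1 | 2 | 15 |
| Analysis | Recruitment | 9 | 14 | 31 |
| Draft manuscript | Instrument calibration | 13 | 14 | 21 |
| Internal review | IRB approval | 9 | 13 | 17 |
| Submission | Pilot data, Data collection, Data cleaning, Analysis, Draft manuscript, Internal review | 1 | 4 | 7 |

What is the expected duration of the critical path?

36 hours

te_IRB approval = (3 + 4·4 + 5)/6 = 24/6 = 4
te_Recruitment = (7 + 4·10 + 25)/6 = 72/6 = 12
te_Instrument calibration = (3 + 4·8 + 19)/6 = 54/6 = 9
te_Pilot data = (7 + 4·8 + 9)/6 = 48/6 = 8
te_Data collection = (4 + 4·10 + 16)/6 = 60/6 = 10
te_Data cleaning = (1 + 4·2 + 15)/6 = 24/6 = 4
te_Analysis = (9 + 4·14 + 31)/6 = 96/6 = 16
te_Draft manuscript = (13 + 4·14 + 21)/6 = 90/6 = 15
te_Internal review = (9 + 4·13 + 17)/6 = 78/6 = 13
te_Submission = (1 + 4·4 + 7)/6 = 24/6 = 4

Forward pass:
ES_IRB approval = 0; EF_IRB approval = 4
ES_Recruitment = 4; EF_Recruitment = 4+12 = 16
ES_Instrument calibration = 4; EF_Instrument calibration = 4+9 = 13
ES_Pilot data = max(EF_Recruitment=16, EF_Instrument calibration=13) = 16; EF_Pilot data = 16+8 = 24
ES_Data collection = 13; EF_Data collection = 13+10 = 23
ES_Data cleaning = 13; EF_Data cleaning = 13+4 = 17
ES_Analysis = 16; EF_Analysis = 16+16 = 32
ES_Draft manuscript = 13; EF_Draft manuscript = 13+15 = 28
ES_Internal review = 4; EF_Internal review = 4+13 = 17
ES_Submission = max(EF_Pilot data=24, EF_Data collection=23, EF_Data cleaning=17, EF_Analysis=32, EF_Draft manuscript=28, EF_Internal review=17) = 32; EF_Submission = 32+4 = 36
Expected project duration μ = 36 hours. Critical path: IRB approval → Recruitment → Analysis → Submission.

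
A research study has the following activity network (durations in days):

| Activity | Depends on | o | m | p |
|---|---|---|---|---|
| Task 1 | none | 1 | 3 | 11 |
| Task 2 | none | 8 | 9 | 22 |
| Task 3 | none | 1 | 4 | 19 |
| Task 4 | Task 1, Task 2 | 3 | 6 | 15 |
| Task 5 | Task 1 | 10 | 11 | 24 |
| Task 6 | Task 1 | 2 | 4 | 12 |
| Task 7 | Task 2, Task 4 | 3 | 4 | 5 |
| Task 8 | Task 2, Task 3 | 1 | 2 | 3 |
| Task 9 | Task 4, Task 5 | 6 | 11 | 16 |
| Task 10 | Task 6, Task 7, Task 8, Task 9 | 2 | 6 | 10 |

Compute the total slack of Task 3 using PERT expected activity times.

21 days

te_Task 1 = (1 + 4·3 + 11)/6 = 24/6 = 4
te_Task 2 = (8 + 4·9 + 22)/6 = 66/6 = 11
te_Task 3 = (1 + 4·4 + 19)/6 = 36/6 = 6
te_Task 4 = (3 + 4·6 + 15)/6 = 42/6 = 7
te_Task 5 = (10 + 4·11 + 24)/6 = 78/6 = 13
te_Task 6 = (2 + 4·4 + 12)/6 = 30/6 = 5
te_Task 7 = (3 + 4·4 + 5)/6 = 24/6 = 4
te_Task 8 = (1 + 4·2 + 3)/6 = 12/6 = 2
te_Task 9 = (6 + 4·11 + 16)/6 = 66/6 = 11
te_Task 10 = (2 + 4·6 + 10)/6 = 36/6 = 6

Forward pass:
ES_Task 1 = 0; EF_Task 1 = 4
ES_Task 2 = 0; EF_Task 2 = 11
ES_Task 3 = 0; EF_Task 3 = 6
ES_Task 4 = max(EF_Task 1=4, EF_Task 2=11) = 11; EF_Task 4 = 11+7 = 18
ES_Task 5 = 4; EF_Task 5 = 4+13 = 17
ES_Task 6 = 4; EF_Task 6 = 4+5 = 9
ES_Task 7 = max(EF_Task 2=11, EF_Task 4=18) = 18; EF_Task 7 = 18+4 = 22
ES_Task 8 = max(EF_Task 2=11, EF_Task 3=6) = 11; EF_Task 8 = 11+2 = 13
ES_Task 9 = max(EF_Task 4=18, EF_Task 5=17) = 18; EF_Task 9 = 18+11 = 29
ES_Task 10 = max(EF_Task 6=9, EF_Task 7=22, EF_Task 8=13, EF_Task 9=29) = 29; EF_Task 10 = 29+6 = 35
Expected project duration μ = 35 days. Critical path: Task 2 → Task 4 → Task 9 → Task 10.

Backward pass:
LF_Task 10 = 35; LS_Task 10 = 35−6 = 29
LF_Task 9 = LS_Task 10 = 29; LS_Task 9 = 29−11 = 18
LF_Task 8 = LS_Task 10 = 29; LS_Task 8 = 29−2 = 27
LF_Task 7 = LS_Task 10 = 29; LS_Task 7 = 29−4 = 25
LF_Task 6 = LS_Task 10 = 29; LS_Task 6 = 29−5 = 24
LF_Task 5 = LS_Task 9 = 18; LS_Task 5 = 18−13 = 5
LF_Task 4 = min(LS_Task 7=25, LS_Task 9=18) = 18; LS_Task 4 = 18−7 = 11
LF_Task 3 = LS_Task 8 = 27; LS_Task 3 = 27−6 = 21
LF_Task 2 = min(LS_Task 4=11, LS_Task 7=25, LS_Task 8=27) = 11; LS_Task 2 = 11−11 = 0
LF_Task 1 = min(LS_Task 4=11, LS_Task 5=5, LS_Task 6=24) = 5; LS_Task 1 = 5−4 = 1
Slack_Task 3 = LS_Task 3 − ES_Task 3 = 21 − 0 = 21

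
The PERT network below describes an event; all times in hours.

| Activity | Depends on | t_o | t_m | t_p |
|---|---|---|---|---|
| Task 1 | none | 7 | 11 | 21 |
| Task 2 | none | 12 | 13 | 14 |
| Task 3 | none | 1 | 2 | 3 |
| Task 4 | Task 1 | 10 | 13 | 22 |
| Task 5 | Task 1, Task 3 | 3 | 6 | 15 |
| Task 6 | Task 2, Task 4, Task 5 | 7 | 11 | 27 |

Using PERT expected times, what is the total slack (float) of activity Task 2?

te_Task 1 = (7 + 4·11 + 21)/6 = 72/6 = 12
te_Task 2 = (12 + 4·13 + 14)/6 = 78/6 = 13
te_Task 3 = (1 + 4·2 + 3)/6 = 12/6 = 2
te_Task 4 = (10 + 4·13 + 22)/6 = 84/6 = 14
te_Task 5 = (3 + 4·6 + 15)/6 = 42/6 = 7
te_Task 6 = (7 + 4·11 + 27)/6 = 78/6 = 13

Forward pass:
ES_Task 1 = 0; EF_Task 1 = 12
ES_Task 2 = 0; EF_Task 2 = 13
ES_Task 3 = 0; EF_Task 3 = 2
ES_Task 4 = 12; EF_Task 4 = 12+14 = 26
ES_Task 5 = max(EF_Task 1=12, EF_Task 3=2) = 12; EF_Task 5 = 12+7 = 19
ES_Task 6 = max(EF_Task 2=13, EF_Task 4=26, EF_Task 5=19) = 26; EF_Task 6 = 26+13 = 39
Expected project duration μ = 39 hours. Critical path: Task 1 → Task 4 → Task 6.

Backward pass:
LF_Task 6 = 39; LS_Task 6 = 39−13 = 26
LF_Task 5 = LS_Task 6 = 26; LS_Task 5 = 26−7 = 19
LF_Task 4 = LS_Task 6 = 26; LS_Task 4 = 26−14 = 12
LF_Task 3 = LS_Task 5 = 19; LS_Task 3 = 19−2 = 17
LF_Task 2 = LS_Task 6 = 26; LS_Task 2 = 26−13 = 13
LF_Task 1 = min(LS_Task 4=12, LS_Task 5=19) = 12; LS_Task 1 = 12−12 = 0
Slack_Task 2 = LS_Task 2 − ES_Task 2 = 13 − 0 = 13

13 hours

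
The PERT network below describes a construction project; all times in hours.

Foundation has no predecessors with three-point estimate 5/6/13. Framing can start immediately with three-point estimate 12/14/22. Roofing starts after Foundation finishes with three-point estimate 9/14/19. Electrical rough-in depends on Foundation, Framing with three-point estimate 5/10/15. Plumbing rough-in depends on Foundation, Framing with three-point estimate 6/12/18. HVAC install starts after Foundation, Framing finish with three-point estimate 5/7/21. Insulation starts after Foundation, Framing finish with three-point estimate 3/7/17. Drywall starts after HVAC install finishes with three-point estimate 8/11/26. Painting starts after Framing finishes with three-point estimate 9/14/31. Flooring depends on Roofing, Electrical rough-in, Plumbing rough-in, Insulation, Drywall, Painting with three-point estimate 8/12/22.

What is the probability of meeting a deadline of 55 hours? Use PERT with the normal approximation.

te_Foundation = (5 + 4·6 + 13)/6 = 42/6 = 7; σ²_Foundation = ((13−5)/6)² = 1.778
te_Framing = (12 + 4·14 + 22)/6 = 90/6 = 15; σ²_Framing = ((22−12)/6)² = 2.778
te_Roofing = (9 + 4·14 + 19)/6 = 84/6 = 14; σ²_Roofing = ((19−9)/6)² = 2.778
te_Electrical rough-in = (5 + 4·10 + 15)/6 = 60/6 = 10; σ²_Electrical rough-in = ((15−5)/6)² = 2.778
te_Plumbing rough-in = (6 + 4·12 + 18)/6 = 72/6 = 12; σ²_Plumbing rough-in = ((18−6)/6)² = 4.000
te_HVAC install = (5 + 4·7 + 21)/6 = 54/6 = 9; σ²_HVAC install = ((21−5)/6)² = 7.111
te_Insulation = (3 + 4·7 + 17)/6 = 48/6 = 8; σ²_Insulation = ((17−3)/6)² = 5.444
te_Drywall = (8 + 4·11 + 26)/6 = 78/6 = 13; σ²_Drywall = ((26−8)/6)² = 9.000
te_Painting = (9 + 4·14 + 31)/6 = 96/6 = 16; σ²_Painting = ((31−9)/6)² = 13.444
te_Flooring = (8 + 4·12 + 22)/6 = 78/6 = 13; σ²_Flooring = ((22−8)/6)² = 5.444

Forward pass:
ES_Foundation = 0; EF_Foundation = 7
ES_Framing = 0; EF_Framing = 15
ES_Roofing = 7; EF_Roofing = 7+14 = 21
ES_Electrical rough-in = max(EF_Foundation=7, EF_Framing=15) = 15; EF_Electrical rough-in = 15+10 = 25
ES_Plumbing rough-in = max(EF_Foundation=7, EF_Framing=15) = 15; EF_Plumbing rough-in = 15+12 = 27
ES_HVAC install = max(EF_Foundation=7, EF_Framing=15) = 15; EF_HVAC install = 15+9 = 24
ES_Insulation = max(EF_Foundation=7, EF_Framing=15) = 15; EF_Insulation = 15+8 = 23
ES_Drywall = 24; EF_Drywall = 24+13 = 37
ES_Painting = 15; EF_Painting = 15+16 = 31
ES_Flooring = max(EF_Roofing=21, EF_Electrical rough-in=25, EF_Plumbing rough-in=27, EF_Insulation=23, EF_Drywall=37, EF_Painting=31) = 37; EF_Flooring = 37+13 = 50
Expected project duration μ = 50 hours. Critical path: Framing → HVAC install → Drywall → Flooring.

Variance along critical path = 2.778 + 7.111 + 9.000 + 5.444 = 24.333; σ = √24.333 = 4.933 hours.
Z = (55 − 50) / 4.933 = 1.014
P(T ≤ 55) = Φ(1.014) ≈ 0.845

0.845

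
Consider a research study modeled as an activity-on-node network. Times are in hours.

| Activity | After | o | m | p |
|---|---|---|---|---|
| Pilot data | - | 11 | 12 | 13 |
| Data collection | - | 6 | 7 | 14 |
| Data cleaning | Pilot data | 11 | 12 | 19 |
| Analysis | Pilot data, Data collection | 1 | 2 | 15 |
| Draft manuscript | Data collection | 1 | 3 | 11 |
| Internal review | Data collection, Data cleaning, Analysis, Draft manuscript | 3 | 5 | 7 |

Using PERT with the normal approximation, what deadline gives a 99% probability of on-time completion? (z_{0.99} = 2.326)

33.6 hours

te_Pilot data = (11 + 4·12 + 13)/6 = 72/6 = 12; σ²_Pilot data = ((13−11)/6)² = 0.111
te_Data collection = (6 + 4·7 + 14)/6 = 48/6 = 8; σ²_Data collection = ((14−6)/6)² = 1.778
te_Data cleaning = (11 + 4·12 + 19)/6 = 78/6 = 13; σ²_Data cleaning = ((19−11)/6)² = 1.778
te_Analysis = (1 + 4·2 + 15)/6 = 24/6 = 4; σ²_Analysis = ((15−1)/6)² = 5.444
te_Draft manuscript = (1 + 4·3 + 11)/6 = 24/6 = 4; σ²_Draft manuscript = ((11−1)/6)² = 2.778
te_Internal review = (3 + 4·5 + 7)/6 = 30/6 = 5; σ²_Internal review = ((7−3)/6)² = 0.444

Forward pass:
ES_Pilot data = 0; EF_Pilot data = 12
ES_Data collection = 0; EF_Data collection = 8
ES_Data cleaning = 12; EF_Data cleaning = 12+13 = 25
ES_Analysis = max(EF_Pilot data=12, EF_Data collection=8) = 12; EF_Analysis = 12+4 = 16
ES_Draft manuscript = 8; EF_Draft manuscript = 8+4 = 12
ES_Internal review = max(EF_Data collection=8, EF_Data cleaning=25, EF_Analysis=16, EF_Draft manuscript=12) = 25; EF_Internal review = 25+5 = 30
Expected project duration μ = 30 hours. Critical path: Pilot data → Data cleaning → Internal review.

Variance along critical path = 0.111 + 1.778 + 0.444 = 2.333; σ = 1.528 hours.
D = μ + z·σ = 30 + 2.326·1.528 = 33.6 hours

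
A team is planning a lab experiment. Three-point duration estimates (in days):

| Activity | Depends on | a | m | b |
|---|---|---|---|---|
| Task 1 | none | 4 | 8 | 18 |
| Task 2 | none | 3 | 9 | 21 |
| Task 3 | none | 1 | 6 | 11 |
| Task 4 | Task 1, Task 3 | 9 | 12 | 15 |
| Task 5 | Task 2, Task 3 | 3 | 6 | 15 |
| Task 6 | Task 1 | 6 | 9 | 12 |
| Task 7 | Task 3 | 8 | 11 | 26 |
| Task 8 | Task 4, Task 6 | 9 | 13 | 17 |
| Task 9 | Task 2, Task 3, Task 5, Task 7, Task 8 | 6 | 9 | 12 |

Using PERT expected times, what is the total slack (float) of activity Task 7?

15 days

te_Task 1 = (4 + 4·8 + 18)/6 = 54/6 = 9
te_Task 2 = (3 + 4·9 + 21)/6 = 60/6 = 10
te_Task 3 = (1 + 4·6 + 11)/6 = 36/6 = 6
te_Task 4 = (9 + 4·12 + 15)/6 = 72/6 = 12
te_Task 5 = (3 + 4·6 + 15)/6 = 42/6 = 7
te_Task 6 = (6 + 4·9 + 12)/6 = 54/6 = 9
te_Task 7 = (8 + 4·11 + 26)/6 = 78/6 = 13
te_Task 8 = (9 + 4·13 + 17)/6 = 78/6 = 13
te_Task 9 = (6 + 4·9 + 12)/6 = 54/6 = 9

Forward pass:
ES_Task 1 = 0; EF_Task 1 = 9
ES_Task 2 = 0; EF_Task 2 = 10
ES_Task 3 = 0; EF_Task 3 = 6
ES_Task 4 = max(EF_Task 1=9, EF_Task 3=6) = 9; EF_Task 4 = 9+12 = 21
ES_Task 5 = max(EF_Task 2=10, EF_Task 3=6) = 10; EF_Task 5 = 10+7 = 17
ES_Task 6 = 9; EF_Task 6 = 9+9 = 18
ES_Task 7 = 6; EF_Task 7 = 6+13 = 19
ES_Task 8 = max(EF_Task 4=21, EF_Task 6=18) = 21; EF_Task 8 = 21+13 = 34
ES_Task 9 = max(EF_Task 2=10, EF_Task 3=6, EF_Task 5=17, EF_Task 7=19, EF_Task 8=34) = 34; EF_Task 9 = 34+9 = 43
Expected project duration μ = 43 days. Critical path: Task 1 → Task 4 → Task 8 → Task 9.

Backward pass:
LF_Task 9 = 43; LS_Task 9 = 43−9 = 34
LF_Task 8 = LS_Task 9 = 34; LS_Task 8 = 34−13 = 21
LF_Task 7 = LS_Task 9 = 34; LS_Task 7 = 34−13 = 21
LF_Task 6 = LS_Task 8 = 21; LS_Task 6 = 21−9 = 12
LF_Task 5 = LS_Task 9 = 34; LS_Task 5 = 34−7 = 27
LF_Task 4 = LS_Task 8 = 21; LS_Task 4 = 21−12 = 9
LF_Task 3 = min(LS_Task 4=9, LS_Task 5=27, LS_Task 7=21, LS_Task 9=34) = 9; LS_Task 3 = 9−6 = 3
LF_Task 2 = min(LS_Task 5=27, LS_Task 9=34) = 27; LS_Task 2 = 27−10 = 17
LF_Task 1 = min(LS_Task 4=9, LS_Task 6=12) = 9; LS_Task 1 = 9−9 = 0
Slack_Task 7 = LS_Task 7 − ES_Task 7 = 21 − 6 = 15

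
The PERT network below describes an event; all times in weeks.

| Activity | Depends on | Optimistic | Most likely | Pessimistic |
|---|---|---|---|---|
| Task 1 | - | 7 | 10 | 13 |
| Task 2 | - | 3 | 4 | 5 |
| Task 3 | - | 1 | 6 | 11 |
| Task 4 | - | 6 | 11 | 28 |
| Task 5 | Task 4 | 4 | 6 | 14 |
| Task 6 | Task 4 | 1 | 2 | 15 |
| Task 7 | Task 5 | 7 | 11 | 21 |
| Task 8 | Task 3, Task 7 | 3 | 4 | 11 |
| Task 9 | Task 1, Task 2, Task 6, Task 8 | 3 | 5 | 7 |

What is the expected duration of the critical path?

42 weeks

te_Task 1 = (7 + 4·10 + 13)/6 = 60/6 = 10
te_Task 2 = (3 + 4·4 + 5)/6 = 24/6 = 4
te_Task 3 = (1 + 4·6 + 11)/6 = 36/6 = 6
te_Task 4 = (6 + 4·11 + 28)/6 = 78/6 = 13
te_Task 5 = (4 + 4·6 + 14)/6 = 42/6 = 7
te_Task 6 = (1 + 4·2 + 15)/6 = 24/6 = 4
te_Task 7 = (7 + 4·11 + 21)/6 = 72/6 = 12
te_Task 8 = (3 + 4·4 + 11)/6 = 30/6 = 5
te_Task 9 = (3 + 4·5 + 7)/6 = 30/6 = 5

Forward pass:
ES_Task 1 = 0; EF_Task 1 = 10
ES_Task 2 = 0; EF_Task 2 = 4
ES_Task 3 = 0; EF_Task 3 = 6
ES_Task 4 = 0; EF_Task 4 = 13
ES_Task 5 = 13; EF_Task 5 = 13+7 = 20
ES_Task 6 = 13; EF_Task 6 = 13+4 = 17
ES_Task 7 = 20; EF_Task 7 = 20+12 = 32
ES_Task 8 = max(EF_Task 3=6, EF_Task 7=32) = 32; EF_Task 8 = 32+5 = 37
ES_Task 9 = max(EF_Task 1=10, EF_Task 2=4, EF_Task 6=17, EF_Task 8=37) = 37; EF_Task 9 = 37+5 = 42
Expected project duration μ = 42 weeks. Critical path: Task 4 → Task 5 → Task 7 → Task 8 → Task 9.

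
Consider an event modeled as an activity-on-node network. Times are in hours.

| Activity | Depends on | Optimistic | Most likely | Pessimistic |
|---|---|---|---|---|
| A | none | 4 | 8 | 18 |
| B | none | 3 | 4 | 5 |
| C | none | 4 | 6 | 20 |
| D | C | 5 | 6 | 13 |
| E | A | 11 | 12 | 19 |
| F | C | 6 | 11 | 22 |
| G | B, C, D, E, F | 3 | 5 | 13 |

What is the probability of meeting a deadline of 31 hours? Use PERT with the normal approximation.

0.829

te_A = (4 + 4·8 + 18)/6 = 54/6 = 9; σ²_A = ((18−4)/6)² = 5.444
te_B = (3 + 4·4 + 5)/6 = 24/6 = 4; σ²_B = ((5−3)/6)² = 0.111
te_C = (4 + 4·6 + 20)/6 = 48/6 = 8; σ²_C = ((20−4)/6)² = 7.111
te_D = (5 + 4·6 + 13)/6 = 42/6 = 7; σ²_D = ((13−5)/6)² = 1.778
te_E = (11 + 4·12 + 19)/6 = 78/6 = 13; σ²_E = ((19−11)/6)² = 1.778
te_F = (6 + 4·11 + 22)/6 = 72/6 = 12; σ²_F = ((22−6)/6)² = 7.111
te_G = (3 + 4·5 + 13)/6 = 36/6 = 6; σ²_G = ((13−3)/6)² = 2.778

Forward pass:
ES_A = 0; EF_A = 9
ES_B = 0; EF_B = 4
ES_C = 0; EF_C = 8
ES_D = 8; EF_D = 8+7 = 15
ES_E = 9; EF_E = 9+13 = 22
ES_F = 8; EF_F = 8+12 = 20
ES_G = max(EF_B=4, EF_C=8, EF_D=15, EF_E=22, EF_F=20) = 22; EF_G = 22+6 = 28
Expected project duration μ = 28 hours. Critical path: A → E → G.

Variance along critical path = 5.444 + 1.778 + 2.778 = 10.000; σ = √10.000 = 3.162 hours.
Z = (31 − 28) / 3.162 = 0.949
P(T ≤ 31) = Φ(0.949) ≈ 0.829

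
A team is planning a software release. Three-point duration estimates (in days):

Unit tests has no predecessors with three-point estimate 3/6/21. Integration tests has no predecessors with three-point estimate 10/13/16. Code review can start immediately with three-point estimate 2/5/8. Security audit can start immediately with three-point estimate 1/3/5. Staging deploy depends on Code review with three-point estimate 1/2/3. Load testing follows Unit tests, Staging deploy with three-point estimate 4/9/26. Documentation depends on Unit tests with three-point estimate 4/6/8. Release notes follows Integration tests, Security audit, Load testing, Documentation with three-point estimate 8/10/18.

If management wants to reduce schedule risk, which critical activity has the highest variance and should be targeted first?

te_Unit tests = (3 + 4·6 + 21)/6 = 48/6 = 8; σ²_Unit tests = ((21−3)/6)² = 9.000
te_Integration tests = (10 + 4·13 + 16)/6 = 78/6 = 13; σ²_Integration tests = ((16−10)/6)² = 1.000
te_Code review = (2 + 4·5 + 8)/6 = 30/6 = 5; σ²_Code review = ((8−2)/6)² = 1.000
te_Security audit = (1 + 4·3 + 5)/6 = 18/6 = 3; σ²_Security audit = ((5−1)/6)² = 0.444
te_Staging deploy = (1 + 4·2 + 3)/6 = 12/6 = 2; σ²_Staging deploy = ((3−1)/6)² = 0.111
te_Load testing = (4 + 4·9 + 26)/6 = 66/6 = 11; σ²_Load testing = ((26−4)/6)² = 13.444
te_Documentation = (4 + 4·6 + 8)/6 = 36/6 = 6; σ²_Documentation = ((8−4)/6)² = 0.444
te_Release notes = (8 + 4·10 + 18)/6 = 66/6 = 11; σ²_Release notes = ((18−8)/6)² = 2.778

Forward pass:
ES_Unit tests = 0; EF_Unit tests = 8
ES_Integration tests = 0; EF_Integration tests = 13
ES_Code review = 0; EF_Code review = 5
ES_Security audit = 0; EF_Security audit = 3
ES_Staging deploy = 5; EF_Staging deploy = 5+2 = 7
ES_Load testing = max(EF_Unit tests=8, EF_Staging deploy=7) = 8; EF_Load testing = 8+11 = 19
ES_Documentation = 8; EF_Documentation = 8+6 = 14
ES_Release notes = max(EF_Integration tests=13, EF_Security audit=3, EF_Load testing=19, EF_Documentation=14) = 19; EF_Release notes = 19+11 = 30
Expected project duration μ = 30 days. Critical path: Unit tests → Load testing → Release notes.

Variances on critical path: σ²_Unit tests=9.000, σ²_Load testing=13.444, σ²_Release notes=2.778.
Largest is σ²_Load testing = 13.444.

Load testing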